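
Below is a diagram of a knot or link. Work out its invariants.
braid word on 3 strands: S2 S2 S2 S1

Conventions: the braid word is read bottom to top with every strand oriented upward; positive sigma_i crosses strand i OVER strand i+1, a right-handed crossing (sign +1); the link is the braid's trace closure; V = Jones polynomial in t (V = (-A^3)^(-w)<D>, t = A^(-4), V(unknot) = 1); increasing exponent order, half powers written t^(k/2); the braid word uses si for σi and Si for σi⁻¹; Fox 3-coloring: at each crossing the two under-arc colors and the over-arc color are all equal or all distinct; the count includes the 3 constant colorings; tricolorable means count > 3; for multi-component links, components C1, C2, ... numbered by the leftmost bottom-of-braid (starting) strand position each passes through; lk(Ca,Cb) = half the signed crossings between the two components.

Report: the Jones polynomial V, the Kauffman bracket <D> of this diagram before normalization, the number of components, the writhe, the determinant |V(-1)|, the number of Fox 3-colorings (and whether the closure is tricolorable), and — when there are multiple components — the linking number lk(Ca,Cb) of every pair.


V = -t^-4 + t^-3 + t^-1
<D> = A^-8 + 1 - A^4 (w = -4)
1 component over 4 crossings, w = -4
9 Fox colorings among 3^4, |V(-1)| = 3: tricolorable
why: det 3 = |V(-1)|; divisible by 3, so tricolorable


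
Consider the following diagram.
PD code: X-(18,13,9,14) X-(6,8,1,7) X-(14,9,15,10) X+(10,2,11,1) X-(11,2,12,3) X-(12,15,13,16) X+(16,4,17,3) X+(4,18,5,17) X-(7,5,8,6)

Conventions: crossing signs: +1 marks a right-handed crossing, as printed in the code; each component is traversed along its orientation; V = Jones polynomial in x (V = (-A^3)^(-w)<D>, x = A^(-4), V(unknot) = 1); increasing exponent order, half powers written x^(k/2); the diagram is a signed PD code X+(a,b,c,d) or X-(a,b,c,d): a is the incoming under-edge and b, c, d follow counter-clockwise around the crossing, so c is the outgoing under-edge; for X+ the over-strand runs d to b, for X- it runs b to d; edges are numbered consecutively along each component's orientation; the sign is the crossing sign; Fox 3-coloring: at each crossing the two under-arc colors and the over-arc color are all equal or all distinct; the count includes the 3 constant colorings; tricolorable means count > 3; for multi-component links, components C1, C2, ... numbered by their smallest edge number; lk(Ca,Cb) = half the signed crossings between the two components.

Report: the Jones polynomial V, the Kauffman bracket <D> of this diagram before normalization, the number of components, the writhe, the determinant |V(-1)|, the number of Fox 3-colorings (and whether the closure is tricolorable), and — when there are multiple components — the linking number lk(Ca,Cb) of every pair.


V = -x^-6 + x^-5 - 2x^-4 + 3x^-3 - x^-2 + 3x^-1 + x
<D> = -A^-13 - 3A^-5 + A^-1 - 3A^3 + 2A^7 - A^11 + A^15 (w = -3)
3 components over 9 crossings, w = -3
lk(C1,C2): -1
lk(C1,C3) = +1
linking number lk(C2,C3) = 0
9 Fox colorings among 3^9, |V(-1)| = 12: tricolorable
why: span 7 respects span(V) <= c + mu - 1 = 11 for this 3-component diagram


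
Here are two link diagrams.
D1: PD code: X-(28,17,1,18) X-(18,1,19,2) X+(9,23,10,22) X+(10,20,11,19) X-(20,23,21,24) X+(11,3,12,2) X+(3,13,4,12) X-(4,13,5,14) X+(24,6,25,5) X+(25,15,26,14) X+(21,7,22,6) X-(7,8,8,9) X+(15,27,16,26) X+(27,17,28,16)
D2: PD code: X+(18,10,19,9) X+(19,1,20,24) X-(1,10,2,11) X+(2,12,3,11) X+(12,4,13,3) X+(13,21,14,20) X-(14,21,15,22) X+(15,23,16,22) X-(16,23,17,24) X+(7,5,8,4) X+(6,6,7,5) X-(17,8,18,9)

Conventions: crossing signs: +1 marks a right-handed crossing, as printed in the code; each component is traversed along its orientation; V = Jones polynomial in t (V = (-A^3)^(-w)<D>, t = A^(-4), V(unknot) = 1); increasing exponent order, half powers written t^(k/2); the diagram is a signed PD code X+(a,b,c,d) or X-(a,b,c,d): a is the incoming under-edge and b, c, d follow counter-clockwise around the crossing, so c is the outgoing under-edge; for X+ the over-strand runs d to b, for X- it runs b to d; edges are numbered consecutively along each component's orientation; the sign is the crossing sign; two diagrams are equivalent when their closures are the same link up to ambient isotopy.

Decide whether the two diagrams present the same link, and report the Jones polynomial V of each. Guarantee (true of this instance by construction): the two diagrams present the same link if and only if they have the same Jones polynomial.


equivalent: no
V(D1) = t - t^2 + 2t^3 - t^4 + t^5 - t^6  (w +4, c 14, <D> = -A^-12 + A^-8 - A^-4 + 2 - A^4 + A^8)
V(D2) = 1  [12 crossings, <D> = A^12, w = +4]
key observation: V(t) takes 2 values over 2 diagrams, fixing the grouping


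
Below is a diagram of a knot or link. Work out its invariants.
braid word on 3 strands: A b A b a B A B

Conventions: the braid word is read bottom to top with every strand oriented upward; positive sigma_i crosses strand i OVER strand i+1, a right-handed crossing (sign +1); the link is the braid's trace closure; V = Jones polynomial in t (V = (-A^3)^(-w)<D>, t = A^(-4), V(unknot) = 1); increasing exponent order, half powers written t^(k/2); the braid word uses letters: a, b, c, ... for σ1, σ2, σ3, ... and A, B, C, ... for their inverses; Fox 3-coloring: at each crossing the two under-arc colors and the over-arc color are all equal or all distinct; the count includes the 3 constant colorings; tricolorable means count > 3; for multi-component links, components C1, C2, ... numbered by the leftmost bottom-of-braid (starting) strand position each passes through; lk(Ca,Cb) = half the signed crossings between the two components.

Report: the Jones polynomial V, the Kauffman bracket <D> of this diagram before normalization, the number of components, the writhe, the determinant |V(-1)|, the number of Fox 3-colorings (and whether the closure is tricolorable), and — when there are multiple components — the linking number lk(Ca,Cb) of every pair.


V = -t^-4 + t^-3 + t^-1
<D> = A^-2 + A^6 - A^10 (w = -2)
1 component over 8 crossings, w = -2
9 Fox colorings among 3^8, |V(-1)| = 3: tricolorable
why: w = -2 shifts under R1 moves; the (-A^3)^(2) factor cancels that in V


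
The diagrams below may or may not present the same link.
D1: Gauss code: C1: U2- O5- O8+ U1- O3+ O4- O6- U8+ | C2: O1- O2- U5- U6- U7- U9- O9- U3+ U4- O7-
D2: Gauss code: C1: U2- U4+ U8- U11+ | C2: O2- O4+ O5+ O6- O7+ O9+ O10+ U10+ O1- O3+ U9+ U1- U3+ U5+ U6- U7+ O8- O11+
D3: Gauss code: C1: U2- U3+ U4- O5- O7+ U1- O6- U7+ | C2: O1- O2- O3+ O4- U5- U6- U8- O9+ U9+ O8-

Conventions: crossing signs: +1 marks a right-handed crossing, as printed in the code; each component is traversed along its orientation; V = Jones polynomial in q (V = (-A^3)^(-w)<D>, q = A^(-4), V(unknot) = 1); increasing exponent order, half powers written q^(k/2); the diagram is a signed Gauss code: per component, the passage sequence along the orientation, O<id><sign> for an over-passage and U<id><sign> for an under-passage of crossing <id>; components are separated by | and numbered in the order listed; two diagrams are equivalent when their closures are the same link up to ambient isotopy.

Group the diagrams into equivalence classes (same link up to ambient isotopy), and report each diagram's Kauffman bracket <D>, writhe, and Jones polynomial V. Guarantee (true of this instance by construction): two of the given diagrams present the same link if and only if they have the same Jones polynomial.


grouping into links: {D1, D3} | {D2}
V(D1) = -q^(-9/2) - q^(-5/2) + q^(-3/2) - q^(-1/2)  (w -5, c 9, <D> = A^-13 - A^-9 + A^-5 + A^3)
V(D2) = -q^(-1/2) - q^(1/2)  [11 crossings, <D> = A^7 + A^11, w = +3]
V(D3) = -q^(-9/2) - q^(-5/2) + q^(-3/2) - q^(-1/2)  [9 crossings, <D> = A^-7 - A^-3 + A + A^9, w = -3]
why: 2 classes among 3 diagrams; unequal V(q) rules out equality


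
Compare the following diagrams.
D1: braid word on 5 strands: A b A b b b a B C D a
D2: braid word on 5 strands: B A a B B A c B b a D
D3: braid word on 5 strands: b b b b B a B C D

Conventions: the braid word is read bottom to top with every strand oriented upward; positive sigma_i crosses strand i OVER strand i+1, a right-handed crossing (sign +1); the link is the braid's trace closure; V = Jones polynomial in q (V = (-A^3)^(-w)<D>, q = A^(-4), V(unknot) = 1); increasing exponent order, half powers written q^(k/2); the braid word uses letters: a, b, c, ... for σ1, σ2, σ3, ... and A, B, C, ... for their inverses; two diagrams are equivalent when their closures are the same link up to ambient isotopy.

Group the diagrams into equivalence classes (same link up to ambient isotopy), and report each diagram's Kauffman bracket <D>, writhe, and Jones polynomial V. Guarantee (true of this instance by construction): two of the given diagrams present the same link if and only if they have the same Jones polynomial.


classes: {D1} | {D2} | {D3}
V(D1) = -q^(1/2) - q^(3/2) - q^(5/2) + q^(9/2)  [11 crossings, <D> = -A^-15 + A^-7 + A^-3 + A, w = +1]
D2 (bracket A^-7 + A^-3 + A - A^9; 11 crossings at w = -3): V = q^(-9/2) - q^(-5/2) - q^(-3/2) - q^(-1/2)
V(D3) = -q^(1/2) - q^(5/2)  (w +1, c 9, <D> = A^-7 + A)
insight: 3 classes among 3 diagrams; unequal V(q) rules out equality


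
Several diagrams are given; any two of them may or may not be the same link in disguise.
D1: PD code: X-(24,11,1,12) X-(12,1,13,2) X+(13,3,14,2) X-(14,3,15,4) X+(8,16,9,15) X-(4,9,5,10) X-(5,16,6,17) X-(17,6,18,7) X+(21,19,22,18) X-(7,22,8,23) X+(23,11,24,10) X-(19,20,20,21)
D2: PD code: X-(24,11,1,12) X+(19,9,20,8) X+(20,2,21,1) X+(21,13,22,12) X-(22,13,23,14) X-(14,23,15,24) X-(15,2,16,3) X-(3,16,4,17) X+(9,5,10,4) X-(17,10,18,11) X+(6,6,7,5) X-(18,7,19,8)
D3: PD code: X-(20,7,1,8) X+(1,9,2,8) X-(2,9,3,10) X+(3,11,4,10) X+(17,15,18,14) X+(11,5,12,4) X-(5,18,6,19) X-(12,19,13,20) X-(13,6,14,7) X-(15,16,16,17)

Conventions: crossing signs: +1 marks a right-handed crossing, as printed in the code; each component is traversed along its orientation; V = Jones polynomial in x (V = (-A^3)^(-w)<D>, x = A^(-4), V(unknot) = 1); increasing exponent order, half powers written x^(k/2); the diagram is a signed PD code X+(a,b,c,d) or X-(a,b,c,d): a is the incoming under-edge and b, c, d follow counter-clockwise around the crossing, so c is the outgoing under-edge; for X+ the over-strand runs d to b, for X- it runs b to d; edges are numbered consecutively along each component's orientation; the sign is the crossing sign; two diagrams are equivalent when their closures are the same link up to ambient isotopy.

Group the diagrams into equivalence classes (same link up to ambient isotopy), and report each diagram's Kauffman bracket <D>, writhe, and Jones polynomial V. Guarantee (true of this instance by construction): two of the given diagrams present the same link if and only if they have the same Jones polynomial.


classes: {D1, D2} | {D3}
V(D1) = -x^-6 + x^-5 - x^-4 + 2x^-3 - x^-2 + x^-1  [12 crossings, <D> = A^-8 - A^-4 + 2 - A^4 + A^8 - A^12, w = -4]
V(D2) = -x^-6 + x^-5 - x^-4 + 2x^-3 - x^-2 + x^-1  [12 crossings, <D> = A^-2 - A^2 + 2A^6 - A^10 + A^14 - A^18, w = -2]
V(D3) = 1  [10 crossings, <D> = A^-6, w = -2]
note: V(x) takes 2 values over 3 diagrams, fixing the grouping


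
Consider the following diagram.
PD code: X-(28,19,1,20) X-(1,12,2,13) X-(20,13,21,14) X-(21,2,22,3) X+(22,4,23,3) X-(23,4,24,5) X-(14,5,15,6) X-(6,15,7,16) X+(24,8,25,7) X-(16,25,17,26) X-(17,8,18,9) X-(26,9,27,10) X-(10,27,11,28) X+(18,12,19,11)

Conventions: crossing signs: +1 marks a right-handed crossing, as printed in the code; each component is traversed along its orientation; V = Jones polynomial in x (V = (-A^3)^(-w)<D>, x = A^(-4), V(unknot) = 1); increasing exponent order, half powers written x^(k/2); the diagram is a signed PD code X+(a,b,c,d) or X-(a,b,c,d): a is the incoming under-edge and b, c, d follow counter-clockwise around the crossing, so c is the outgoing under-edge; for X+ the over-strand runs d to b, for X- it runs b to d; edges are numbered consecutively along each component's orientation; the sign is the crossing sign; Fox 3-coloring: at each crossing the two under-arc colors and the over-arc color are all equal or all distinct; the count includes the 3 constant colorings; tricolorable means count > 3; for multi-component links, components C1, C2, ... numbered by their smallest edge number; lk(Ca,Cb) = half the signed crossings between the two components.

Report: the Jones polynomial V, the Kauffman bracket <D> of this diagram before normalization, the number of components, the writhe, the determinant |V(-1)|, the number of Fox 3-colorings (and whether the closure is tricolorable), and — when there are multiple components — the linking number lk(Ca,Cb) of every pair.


V(x) = -x^-8 + x^-5 + x^-3
bracket: A^-12 + A^-4 - A^8, w = -8
1 component, writhe -8, over 14 crossings
det 3, colorings 9 of 3^14 — tricolorable
observation: |V(-1)| = 3: so tricolorable, since 3 divides 3


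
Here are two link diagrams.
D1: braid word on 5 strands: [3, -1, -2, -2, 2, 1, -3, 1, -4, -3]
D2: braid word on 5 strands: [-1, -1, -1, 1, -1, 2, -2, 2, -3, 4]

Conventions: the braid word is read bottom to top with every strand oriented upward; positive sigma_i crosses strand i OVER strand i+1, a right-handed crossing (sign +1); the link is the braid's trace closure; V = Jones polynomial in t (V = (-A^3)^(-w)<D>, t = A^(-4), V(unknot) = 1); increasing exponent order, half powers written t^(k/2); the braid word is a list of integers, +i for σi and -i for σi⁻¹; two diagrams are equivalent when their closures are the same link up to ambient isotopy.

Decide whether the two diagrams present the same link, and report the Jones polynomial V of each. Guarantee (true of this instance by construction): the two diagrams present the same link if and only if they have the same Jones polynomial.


equivalent: no
V(D1) = 1  (w -2, c 10, <D> = A^-6)
V(D2) = -t^-4 + t^-3 + t^-1  [10 crossings, <D> = A^-2 + A^6 - A^10, w = -2]
key observation: 2 values of V(t) split the 2 diagrams


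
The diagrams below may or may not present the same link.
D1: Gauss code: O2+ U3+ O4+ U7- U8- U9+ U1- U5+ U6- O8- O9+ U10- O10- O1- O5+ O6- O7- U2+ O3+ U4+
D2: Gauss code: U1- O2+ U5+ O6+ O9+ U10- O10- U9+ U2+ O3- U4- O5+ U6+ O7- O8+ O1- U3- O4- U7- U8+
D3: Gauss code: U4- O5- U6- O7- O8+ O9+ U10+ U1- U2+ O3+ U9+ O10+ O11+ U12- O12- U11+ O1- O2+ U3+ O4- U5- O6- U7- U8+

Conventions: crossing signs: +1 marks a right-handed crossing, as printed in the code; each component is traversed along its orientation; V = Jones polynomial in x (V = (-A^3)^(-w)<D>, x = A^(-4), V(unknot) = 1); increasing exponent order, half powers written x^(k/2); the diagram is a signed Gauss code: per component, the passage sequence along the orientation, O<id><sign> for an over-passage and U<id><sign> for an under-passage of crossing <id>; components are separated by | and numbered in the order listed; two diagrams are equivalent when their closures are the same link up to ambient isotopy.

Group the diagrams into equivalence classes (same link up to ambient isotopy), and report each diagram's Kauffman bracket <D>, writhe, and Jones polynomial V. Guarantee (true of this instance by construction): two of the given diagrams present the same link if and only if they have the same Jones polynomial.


equivalence classes: {D1} | {D2} | {D3}
D1 (bracket -A^-16 + A^-12 + A^-4; 10 crossings at w = 0): V = x + x^3 - x^4
D2 (bracket -A^-12 + 2A^-8 - 2A^-4 + 3 - 2A^4 + 2A^8 - A^12; 10 crossings at w = 0): V = -x^-3 + 2x^-2 - 2x^-1 + 3 - 2x + 2x^2 - x^3
V(D3) = -x^-3 + x^-2 - x^-1 + 3 - x + x^2 - x^3  [12 crossings, <D> = -A^-12 + A^-8 - A^-4 + 3 - A^4 + A^8 - A^12, w = 0]
key observation: 3 classes among 3 diagrams; unequal V(x) rules out equality


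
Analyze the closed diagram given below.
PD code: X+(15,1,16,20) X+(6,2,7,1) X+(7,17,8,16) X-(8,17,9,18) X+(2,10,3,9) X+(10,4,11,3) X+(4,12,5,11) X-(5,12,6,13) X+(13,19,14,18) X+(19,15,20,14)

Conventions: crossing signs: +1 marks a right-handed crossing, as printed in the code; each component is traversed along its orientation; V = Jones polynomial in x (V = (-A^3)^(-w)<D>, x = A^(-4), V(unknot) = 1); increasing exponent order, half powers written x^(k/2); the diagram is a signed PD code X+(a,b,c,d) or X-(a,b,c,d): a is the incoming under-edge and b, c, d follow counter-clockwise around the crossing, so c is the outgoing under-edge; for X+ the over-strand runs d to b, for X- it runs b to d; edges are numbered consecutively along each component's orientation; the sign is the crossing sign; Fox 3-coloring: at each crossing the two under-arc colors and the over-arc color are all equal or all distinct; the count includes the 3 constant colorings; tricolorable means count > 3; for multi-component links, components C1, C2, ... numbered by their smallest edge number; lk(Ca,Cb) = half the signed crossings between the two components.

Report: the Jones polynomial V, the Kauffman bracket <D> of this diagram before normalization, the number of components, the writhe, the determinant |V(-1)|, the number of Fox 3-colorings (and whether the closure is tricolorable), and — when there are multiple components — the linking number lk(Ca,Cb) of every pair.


V(x) = x^2 + 2x^4 - 2x^5 + x^6 - 2x^7 + x^8
bracket: A^-14 - 2A^-10 + A^-6 - 2A^-2 + 2A^2 + A^10, w = +6
1 component, writhe +6, over 10 crossings
det 9, colorings 27 of 3^10 — tricolorable
observation: the span of V is 6, forcing >= 6 crossings in any diagram


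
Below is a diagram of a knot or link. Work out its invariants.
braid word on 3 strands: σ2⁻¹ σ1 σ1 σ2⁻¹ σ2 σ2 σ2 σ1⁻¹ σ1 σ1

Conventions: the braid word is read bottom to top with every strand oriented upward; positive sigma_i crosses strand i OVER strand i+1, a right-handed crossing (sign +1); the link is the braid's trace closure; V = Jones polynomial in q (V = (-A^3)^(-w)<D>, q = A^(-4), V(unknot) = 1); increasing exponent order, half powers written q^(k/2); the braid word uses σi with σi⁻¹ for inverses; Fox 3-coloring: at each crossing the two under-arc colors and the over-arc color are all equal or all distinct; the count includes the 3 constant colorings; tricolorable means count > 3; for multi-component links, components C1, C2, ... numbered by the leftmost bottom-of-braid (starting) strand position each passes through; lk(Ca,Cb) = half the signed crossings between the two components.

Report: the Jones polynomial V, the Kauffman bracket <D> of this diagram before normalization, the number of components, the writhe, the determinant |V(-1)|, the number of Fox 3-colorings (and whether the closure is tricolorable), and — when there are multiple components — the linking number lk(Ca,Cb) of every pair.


V(q) = q - q^2 + 2q^3 - q^4 + q^5 - q^6
bracket: -A^-12 + A^-8 - A^-4 + 2 - A^4 + A^8, w = +4
1 component, writhe +4, over 10 crossings
det 7, colorings 3 of 3^10 — not tricolorable
observation: V spans 5 powers of q: at least 5 crossings in any diagram


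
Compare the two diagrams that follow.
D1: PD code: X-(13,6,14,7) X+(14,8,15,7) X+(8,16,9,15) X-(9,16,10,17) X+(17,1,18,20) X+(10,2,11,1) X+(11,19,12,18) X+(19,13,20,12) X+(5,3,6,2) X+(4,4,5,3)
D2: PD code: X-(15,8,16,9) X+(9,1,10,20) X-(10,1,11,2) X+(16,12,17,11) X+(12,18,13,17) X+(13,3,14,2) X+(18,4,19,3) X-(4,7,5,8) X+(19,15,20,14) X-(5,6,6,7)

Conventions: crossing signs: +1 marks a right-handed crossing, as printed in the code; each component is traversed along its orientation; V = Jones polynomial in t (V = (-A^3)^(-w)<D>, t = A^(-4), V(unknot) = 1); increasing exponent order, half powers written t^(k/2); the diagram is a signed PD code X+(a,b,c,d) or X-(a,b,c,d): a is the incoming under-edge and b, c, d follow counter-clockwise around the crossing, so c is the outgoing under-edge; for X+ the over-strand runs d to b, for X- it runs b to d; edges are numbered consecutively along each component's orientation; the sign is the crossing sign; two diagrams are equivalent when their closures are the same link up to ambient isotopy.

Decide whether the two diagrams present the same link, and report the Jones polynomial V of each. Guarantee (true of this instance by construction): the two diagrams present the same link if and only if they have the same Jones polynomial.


same link: yes
V(D1) = t + t^3 - t^4  [10 crossings, <D> = -A^2 + A^6 + A^14, w = +6]
V(D2) = t + t^3 - t^4  [10 crossings, <D> = -A^-10 + A^-6 + A^2, w = +2]
insight: all 2 diagrams share one V(t), hence one class


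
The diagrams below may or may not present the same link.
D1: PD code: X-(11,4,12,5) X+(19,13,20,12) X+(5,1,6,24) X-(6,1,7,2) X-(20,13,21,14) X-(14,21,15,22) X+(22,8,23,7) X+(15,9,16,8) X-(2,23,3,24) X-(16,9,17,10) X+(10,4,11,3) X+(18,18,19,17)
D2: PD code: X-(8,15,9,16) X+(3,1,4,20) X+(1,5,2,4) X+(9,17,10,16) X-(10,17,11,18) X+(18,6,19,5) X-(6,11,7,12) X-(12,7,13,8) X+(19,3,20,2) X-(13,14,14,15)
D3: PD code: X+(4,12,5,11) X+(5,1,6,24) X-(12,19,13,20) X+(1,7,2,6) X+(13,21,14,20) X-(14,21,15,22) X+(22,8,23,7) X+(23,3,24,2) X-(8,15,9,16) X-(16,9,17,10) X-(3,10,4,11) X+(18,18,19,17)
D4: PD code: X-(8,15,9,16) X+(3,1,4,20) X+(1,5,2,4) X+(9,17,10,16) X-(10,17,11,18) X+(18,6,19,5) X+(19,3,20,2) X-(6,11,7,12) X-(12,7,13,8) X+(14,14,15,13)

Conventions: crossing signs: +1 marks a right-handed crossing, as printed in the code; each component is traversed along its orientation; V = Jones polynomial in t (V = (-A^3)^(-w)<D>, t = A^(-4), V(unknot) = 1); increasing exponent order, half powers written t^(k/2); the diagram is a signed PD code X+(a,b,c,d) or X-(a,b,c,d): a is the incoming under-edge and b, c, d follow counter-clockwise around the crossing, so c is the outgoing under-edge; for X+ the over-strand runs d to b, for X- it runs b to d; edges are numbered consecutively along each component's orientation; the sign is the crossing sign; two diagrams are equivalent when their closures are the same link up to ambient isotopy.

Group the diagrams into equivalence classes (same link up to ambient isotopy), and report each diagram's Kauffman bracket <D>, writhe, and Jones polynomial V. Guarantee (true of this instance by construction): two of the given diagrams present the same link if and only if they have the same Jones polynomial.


classes: {D1} | {D2, D3, D4}
V(D1) = 1  [12 crossings, <D> = 1, w = 0]
D2 (bracket -A^-12 + A^-8 - A^-4 + 3 - A^4 + A^8 - A^12; 10 crossings at w = 0): V = -t^-3 + t^-2 - t^-1 + 3 - t + t^2 - t^3
D3 (bracket -A^-6 + A^-2 - A^2 + 3A^6 - A^10 + A^14 - A^18; 12 crossings at w = +2): V = -t^-3 + t^-2 - t^-1 + 3 - t + t^2 - t^3
V(D4) = -t^-3 + t^-2 - t^-1 + 3 - t + t^2 - t^3  (w +2, c 10, <D> = -A^-6 + A^-2 - A^2 + 3A^6 - A^10 + A^14 - A^18)
note: comparing 4 Jones polynomials yields 2 groups


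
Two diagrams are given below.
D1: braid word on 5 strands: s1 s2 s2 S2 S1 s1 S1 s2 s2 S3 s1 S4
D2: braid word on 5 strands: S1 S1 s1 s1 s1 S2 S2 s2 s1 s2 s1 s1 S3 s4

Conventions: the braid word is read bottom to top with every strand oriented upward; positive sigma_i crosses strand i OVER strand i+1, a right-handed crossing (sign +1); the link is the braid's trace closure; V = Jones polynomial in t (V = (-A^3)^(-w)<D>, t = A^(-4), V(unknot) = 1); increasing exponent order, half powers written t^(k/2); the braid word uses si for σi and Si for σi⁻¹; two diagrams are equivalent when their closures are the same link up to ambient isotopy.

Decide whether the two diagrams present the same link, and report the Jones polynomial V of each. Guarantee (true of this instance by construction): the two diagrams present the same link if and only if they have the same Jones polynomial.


same link: no
V(D1) = t - t^2 + 2t^3 - t^4 + t^5 - t^6  [12 crossings, <D> = -A^-18 + A^-14 - A^-10 + 2A^-6 - A^-2 + A^2, w = +2]
D2 (bracket -A^-4 + 1 + A^8; 14 crossings at w = +4): V = t + t^3 - t^4
note: 2 values of V(t) split the 2 diagrams


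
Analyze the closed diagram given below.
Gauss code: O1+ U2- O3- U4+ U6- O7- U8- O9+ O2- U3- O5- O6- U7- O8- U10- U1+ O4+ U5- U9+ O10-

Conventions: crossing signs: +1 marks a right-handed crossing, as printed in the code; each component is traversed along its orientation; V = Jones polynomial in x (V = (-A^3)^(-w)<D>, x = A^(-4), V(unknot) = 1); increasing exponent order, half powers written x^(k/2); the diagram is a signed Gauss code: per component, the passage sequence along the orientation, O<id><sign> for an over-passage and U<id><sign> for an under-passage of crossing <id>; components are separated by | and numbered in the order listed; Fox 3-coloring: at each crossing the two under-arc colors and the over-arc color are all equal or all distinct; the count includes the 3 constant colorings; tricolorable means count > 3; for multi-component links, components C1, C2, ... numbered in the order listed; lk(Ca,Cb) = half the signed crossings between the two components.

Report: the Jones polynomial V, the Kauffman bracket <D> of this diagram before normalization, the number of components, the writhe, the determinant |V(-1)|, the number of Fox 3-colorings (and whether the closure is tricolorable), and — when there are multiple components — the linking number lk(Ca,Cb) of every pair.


V = -x^-6 + x^-5 - x^-4 + 2x^-3 - x^-2 + x^-1
<D> = A^-8 - A^-4 + 2 - A^4 + A^8 - A^12 (w = -4)
1 component over 10 crossings, w = -4
3 Fox colorings among 3^10, |V(-1)| = 7: not tricolorable
why: w = -4 (over 10 crossings) is diagram-only; (-A^3)^(4) removes it from V


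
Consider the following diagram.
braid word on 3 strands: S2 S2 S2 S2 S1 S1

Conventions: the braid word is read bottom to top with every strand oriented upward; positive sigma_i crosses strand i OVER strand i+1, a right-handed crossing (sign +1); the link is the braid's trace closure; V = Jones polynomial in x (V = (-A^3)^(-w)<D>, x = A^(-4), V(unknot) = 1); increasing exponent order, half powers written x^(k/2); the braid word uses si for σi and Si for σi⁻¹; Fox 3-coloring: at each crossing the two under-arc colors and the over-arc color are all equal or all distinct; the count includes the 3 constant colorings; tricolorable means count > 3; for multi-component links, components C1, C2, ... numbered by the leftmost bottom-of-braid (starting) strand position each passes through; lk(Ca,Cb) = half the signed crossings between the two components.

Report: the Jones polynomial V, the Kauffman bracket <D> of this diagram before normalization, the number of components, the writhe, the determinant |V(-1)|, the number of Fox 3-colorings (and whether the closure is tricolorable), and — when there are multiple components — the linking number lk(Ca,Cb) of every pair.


Jones polynomial: V(x) = x^-8 - x^-7 + 2x^-6 - x^-5 + 2x^-4 + x^-2
<D> = A^-10 + 2A^-2 - A^2 + 2A^6 - A^10 + A^14; writhe -6
components 3, writhe -6 (6 crossings)
linking number lk(C1,C2) = -1
lk(C1,C3): 0
lk(C2,C3) = -2
3-colorings: 3 of 3^6, det 8 — not tricolorable
note: the span of V is 6, within the link bound 6 + 3 - 1


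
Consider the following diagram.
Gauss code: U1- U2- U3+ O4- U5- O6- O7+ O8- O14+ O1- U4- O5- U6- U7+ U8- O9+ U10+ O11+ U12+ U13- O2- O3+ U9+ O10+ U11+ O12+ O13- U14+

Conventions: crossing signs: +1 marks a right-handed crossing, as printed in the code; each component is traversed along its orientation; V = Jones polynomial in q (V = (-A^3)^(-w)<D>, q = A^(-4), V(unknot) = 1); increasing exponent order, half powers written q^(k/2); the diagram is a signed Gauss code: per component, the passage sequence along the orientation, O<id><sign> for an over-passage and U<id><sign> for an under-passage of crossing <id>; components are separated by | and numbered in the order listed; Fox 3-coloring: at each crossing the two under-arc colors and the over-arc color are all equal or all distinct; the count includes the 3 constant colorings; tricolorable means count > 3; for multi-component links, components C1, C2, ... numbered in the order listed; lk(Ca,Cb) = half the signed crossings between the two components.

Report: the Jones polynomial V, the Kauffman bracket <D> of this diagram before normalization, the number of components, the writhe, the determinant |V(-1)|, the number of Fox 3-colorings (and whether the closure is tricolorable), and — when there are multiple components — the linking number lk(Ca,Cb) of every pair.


Jones polynomial: V(q) = -q^-3 + q^-2 - q^-1 + 3 - q + q^2 - q^3
<D> = -A^-12 + A^-8 - A^-4 + 3 - A^4 + A^8 - A^12; writhe 0
components 1, writhe 0 (14 crossings)
3-colorings: 27 of 3^14, det 9 — tricolorable
note: V spans 6 powers of q: at least 6 crossings in any diagram


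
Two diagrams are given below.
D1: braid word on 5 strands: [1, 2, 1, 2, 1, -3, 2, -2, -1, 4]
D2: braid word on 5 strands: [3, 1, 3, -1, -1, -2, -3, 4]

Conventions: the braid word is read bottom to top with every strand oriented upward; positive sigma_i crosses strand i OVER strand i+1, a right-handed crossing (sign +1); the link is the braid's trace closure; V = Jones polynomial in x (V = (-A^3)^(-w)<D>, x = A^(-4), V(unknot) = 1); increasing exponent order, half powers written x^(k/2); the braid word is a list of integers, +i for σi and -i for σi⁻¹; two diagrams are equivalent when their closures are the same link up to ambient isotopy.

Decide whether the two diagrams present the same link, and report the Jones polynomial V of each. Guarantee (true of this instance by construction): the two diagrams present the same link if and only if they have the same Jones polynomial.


same link: no
V(D1) = x + x^3 - x^4  [10 crossings, <D> = -A^-4 + 1 + A^8, w = +4]
D2 (bracket 1; 8 crossings at w = 0): V = 1
note: 2 classes among 2 diagrams; unequal V(x) rules out equality


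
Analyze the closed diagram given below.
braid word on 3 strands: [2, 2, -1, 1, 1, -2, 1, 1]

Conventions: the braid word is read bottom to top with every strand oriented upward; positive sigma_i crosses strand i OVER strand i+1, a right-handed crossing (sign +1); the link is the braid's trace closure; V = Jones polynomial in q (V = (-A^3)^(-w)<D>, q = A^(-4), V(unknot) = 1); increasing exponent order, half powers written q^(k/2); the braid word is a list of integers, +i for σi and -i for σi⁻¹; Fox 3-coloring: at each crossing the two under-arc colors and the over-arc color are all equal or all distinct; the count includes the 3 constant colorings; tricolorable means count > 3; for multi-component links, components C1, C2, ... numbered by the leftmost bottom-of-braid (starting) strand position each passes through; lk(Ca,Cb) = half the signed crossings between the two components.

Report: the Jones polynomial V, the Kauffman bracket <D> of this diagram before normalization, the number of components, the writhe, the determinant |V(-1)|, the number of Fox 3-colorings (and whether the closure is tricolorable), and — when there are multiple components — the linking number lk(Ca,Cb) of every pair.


Jones polynomial: V(q) = q - q^2 + 2q^3 - q^4 + q^5 - q^6
<D> = -A^-12 + A^-8 - A^-4 + 2 - A^4 + A^8; writhe +4
components 1, writhe +4 (8 crossings)
3-colorings: 3 of 3^8, det 7 — not tricolorable
note: w = +4 (over 8 crossings) is diagram-only; (-A^3)^(-4) removes it from V


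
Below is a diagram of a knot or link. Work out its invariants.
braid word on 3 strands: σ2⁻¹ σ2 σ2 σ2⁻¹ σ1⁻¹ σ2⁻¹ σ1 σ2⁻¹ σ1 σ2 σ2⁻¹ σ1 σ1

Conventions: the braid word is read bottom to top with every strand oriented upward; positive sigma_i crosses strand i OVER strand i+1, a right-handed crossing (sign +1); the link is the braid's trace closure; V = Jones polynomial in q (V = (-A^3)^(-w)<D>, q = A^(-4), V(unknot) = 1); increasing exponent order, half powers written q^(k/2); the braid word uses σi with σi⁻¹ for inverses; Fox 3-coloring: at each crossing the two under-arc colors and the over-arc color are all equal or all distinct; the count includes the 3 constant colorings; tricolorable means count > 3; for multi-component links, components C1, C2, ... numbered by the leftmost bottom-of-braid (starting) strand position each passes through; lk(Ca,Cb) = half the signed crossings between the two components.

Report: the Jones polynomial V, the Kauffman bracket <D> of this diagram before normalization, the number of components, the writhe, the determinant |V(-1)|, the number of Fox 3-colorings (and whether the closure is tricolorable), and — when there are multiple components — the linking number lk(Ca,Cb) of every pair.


V = -q^(-3/2) + q^(-1/2) - 2q^(1/2) + q^(3/2) - 2q^(5/2) + q^(7/2)
<D> = -A^-11 + 2A^-7 - A^-3 + 2A - A^5 + A^9 (w = +1)
2 components over 13 crossings, w = +1
lk(C1,C2): 0
3 Fox colorings among 3^13, |V(-1)| = 8: not tricolorable
why: the 1 component pair carries total linking 0


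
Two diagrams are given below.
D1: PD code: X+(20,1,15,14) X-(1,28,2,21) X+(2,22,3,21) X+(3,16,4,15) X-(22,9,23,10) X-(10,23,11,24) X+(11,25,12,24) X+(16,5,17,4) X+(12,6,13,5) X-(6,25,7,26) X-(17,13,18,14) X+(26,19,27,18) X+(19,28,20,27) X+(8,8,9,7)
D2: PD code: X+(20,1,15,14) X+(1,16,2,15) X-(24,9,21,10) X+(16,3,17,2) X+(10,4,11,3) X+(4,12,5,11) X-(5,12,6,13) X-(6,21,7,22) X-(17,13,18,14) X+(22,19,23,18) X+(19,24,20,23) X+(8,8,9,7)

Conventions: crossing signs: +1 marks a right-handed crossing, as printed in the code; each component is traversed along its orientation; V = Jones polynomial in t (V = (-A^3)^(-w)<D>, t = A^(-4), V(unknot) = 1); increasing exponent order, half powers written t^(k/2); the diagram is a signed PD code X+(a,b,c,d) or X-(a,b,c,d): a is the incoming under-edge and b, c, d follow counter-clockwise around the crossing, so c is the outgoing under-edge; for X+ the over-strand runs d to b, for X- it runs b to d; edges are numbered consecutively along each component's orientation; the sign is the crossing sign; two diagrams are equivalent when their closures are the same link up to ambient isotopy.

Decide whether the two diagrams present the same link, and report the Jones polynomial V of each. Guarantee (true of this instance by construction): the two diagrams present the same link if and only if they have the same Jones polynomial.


same link: yes
V(D1) = t^-1 - 1 + 4t - 4t^2 + 6t^3 - 4t^4 + 4t^5 - 3t^6 + t^7  [14 crossings, <D> = A^-16 - 3A^-12 + 4A^-8 - 4A^-4 + 6 - 4A^4 + 4A^8 - A^12 + A^16, w = +4]
V(D2) = t^-1 - 1 + 4t - 4t^2 + 6t^3 - 4t^4 + 4t^5 - 3t^6 + t^7  [12 crossings, <D> = A^-16 - 3A^-12 + 4A^-8 - 4A^-4 + 6 - 4A^4 + 4A^8 - A^12 + A^16, w = +4]
insight: one V(t) for all 2 diagrams — one class (guaranteed)


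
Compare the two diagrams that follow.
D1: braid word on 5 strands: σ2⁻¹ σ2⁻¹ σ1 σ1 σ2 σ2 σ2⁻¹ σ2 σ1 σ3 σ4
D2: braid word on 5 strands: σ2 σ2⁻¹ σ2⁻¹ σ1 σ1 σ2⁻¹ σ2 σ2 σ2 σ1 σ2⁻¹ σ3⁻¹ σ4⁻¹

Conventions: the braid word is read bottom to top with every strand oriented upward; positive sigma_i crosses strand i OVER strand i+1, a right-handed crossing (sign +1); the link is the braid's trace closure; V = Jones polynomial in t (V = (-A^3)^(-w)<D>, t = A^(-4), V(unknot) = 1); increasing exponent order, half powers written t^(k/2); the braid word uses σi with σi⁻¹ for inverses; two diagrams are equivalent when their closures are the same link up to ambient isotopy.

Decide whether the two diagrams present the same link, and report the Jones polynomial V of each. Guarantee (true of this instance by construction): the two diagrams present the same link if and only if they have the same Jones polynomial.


equivalent: yes
D1 (bracket -A^-7 + A^-3 - A + 2A^5 - A^9 + 2A^13; 11 crossings at w = +5): V = -2t^(1/2) + t^(3/2) - 2t^(5/2) + t^(7/2) - t^(9/2) + t^(11/2)
V(D2) = -2t^(1/2) + t^(3/2) - 2t^(5/2) + t^(7/2) - t^(9/2) + t^(11/2)  (w +1, c 13, <D> = -A^-19 + A^-15 - A^-11 + 2A^-7 - A^-3 + 2A)
key observation: Markov moves rewrite D1 (11 crossings) into D2 (13)


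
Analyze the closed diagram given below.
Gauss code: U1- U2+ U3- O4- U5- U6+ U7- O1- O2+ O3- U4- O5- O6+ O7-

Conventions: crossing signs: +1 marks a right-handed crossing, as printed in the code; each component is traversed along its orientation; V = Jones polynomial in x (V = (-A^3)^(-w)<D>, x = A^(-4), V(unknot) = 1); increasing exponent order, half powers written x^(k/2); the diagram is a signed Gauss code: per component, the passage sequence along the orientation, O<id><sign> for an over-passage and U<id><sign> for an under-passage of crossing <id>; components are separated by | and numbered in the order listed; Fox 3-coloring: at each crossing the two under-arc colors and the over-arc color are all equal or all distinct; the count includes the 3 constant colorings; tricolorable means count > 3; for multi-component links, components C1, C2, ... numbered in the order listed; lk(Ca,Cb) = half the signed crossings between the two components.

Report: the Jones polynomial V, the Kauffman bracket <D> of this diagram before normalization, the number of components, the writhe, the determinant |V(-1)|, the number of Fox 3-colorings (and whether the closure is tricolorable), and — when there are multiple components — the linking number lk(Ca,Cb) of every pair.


V(x) = -x^-4 + x^-3 + x^-1
bracket: -A^-5 - A^3 + A^7, w = -3
1 component, writhe -3, over 7 crossings
det 3, colorings 9 of 3^7 — tricolorable
observation: |V(-1)| = 3: so tricolorable, since 3 divides 3


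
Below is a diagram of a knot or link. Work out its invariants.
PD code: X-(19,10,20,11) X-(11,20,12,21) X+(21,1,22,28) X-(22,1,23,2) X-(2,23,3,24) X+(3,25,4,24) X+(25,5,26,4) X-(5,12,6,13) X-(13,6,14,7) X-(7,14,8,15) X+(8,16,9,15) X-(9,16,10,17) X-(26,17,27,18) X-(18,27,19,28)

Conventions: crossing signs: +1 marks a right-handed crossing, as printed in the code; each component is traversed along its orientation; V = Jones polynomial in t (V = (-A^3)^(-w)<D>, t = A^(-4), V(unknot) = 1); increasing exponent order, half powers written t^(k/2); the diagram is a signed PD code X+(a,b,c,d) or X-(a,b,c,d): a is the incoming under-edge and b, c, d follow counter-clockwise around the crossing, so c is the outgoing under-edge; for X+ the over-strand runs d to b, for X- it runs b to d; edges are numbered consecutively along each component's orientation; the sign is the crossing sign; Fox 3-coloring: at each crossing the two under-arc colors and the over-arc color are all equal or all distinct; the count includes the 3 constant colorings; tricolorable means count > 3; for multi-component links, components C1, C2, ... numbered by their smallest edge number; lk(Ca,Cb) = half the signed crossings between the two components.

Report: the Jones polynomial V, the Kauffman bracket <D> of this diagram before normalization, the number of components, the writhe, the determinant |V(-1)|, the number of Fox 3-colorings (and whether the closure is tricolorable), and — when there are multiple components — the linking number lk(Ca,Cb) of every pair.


Jones polynomial: V(t) = -t^-9 + 2t^-8 - 3t^-7 + 3t^-6 - 3t^-5 + 3t^-4 - t^-3 + t^-2
<D> = A^-10 - A^-6 + 3A^-2 - 3A^2 + 3A^6 - 3A^10 + 2A^14 - A^18; writhe -6
components 1, writhe -6 (14 crossings)
3-colorings: 3 of 3^14, det 17 — not tricolorable
note: det 17 = |V(-1)|; not divisible by 3, so not tricolorable


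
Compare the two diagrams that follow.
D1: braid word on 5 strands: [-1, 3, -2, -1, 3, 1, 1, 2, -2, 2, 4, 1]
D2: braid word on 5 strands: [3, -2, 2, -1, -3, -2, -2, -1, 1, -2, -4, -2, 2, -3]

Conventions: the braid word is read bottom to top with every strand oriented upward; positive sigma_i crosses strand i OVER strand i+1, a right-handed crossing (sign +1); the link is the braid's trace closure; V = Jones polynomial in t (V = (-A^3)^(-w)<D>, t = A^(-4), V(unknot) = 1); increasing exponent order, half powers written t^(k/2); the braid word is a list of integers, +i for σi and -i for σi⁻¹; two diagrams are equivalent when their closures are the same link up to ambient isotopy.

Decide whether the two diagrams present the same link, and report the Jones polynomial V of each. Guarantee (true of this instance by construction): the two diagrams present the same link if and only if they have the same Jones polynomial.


equivalent: no
V(D1) = 1  (w +4, c 12, <D> = A^12)
D2 (bracket A^-14 + A^-6 - A^-2; 14 crossings at w = -6): V = -t^-4 + t^-3 + t^-1
why: 2 classes among 2 diagrams; unequal V(t) rules out equality


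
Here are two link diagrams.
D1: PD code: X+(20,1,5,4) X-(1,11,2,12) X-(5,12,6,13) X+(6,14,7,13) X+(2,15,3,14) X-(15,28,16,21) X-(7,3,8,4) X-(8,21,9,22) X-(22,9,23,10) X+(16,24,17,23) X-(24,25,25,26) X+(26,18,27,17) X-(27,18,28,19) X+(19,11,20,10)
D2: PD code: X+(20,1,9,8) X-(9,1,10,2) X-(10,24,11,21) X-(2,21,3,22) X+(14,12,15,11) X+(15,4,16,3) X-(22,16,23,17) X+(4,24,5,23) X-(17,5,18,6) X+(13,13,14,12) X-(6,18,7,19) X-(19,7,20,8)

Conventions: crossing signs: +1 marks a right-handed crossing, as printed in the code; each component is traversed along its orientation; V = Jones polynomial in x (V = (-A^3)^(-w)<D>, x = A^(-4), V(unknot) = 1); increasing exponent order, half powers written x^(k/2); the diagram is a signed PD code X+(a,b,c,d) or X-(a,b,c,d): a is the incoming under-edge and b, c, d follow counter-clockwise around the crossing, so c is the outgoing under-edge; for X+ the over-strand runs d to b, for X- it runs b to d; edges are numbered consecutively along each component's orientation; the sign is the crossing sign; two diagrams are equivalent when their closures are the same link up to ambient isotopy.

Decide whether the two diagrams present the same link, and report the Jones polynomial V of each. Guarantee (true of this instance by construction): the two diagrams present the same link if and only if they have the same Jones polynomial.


same link: no
V(D1) = x^-3 + x^-2 + x^-1 + 1  [14 crossings, <D> = A^-6 + A^-2 + A^2 + A^6, w = -2]
D2 (bracket A^-2 + 2A^6 + A^14; 12 crossings at w = -2): V = x^-5 + 2x^-3 + x^-1
note: 2 values of V(x) split the 2 diagrams
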